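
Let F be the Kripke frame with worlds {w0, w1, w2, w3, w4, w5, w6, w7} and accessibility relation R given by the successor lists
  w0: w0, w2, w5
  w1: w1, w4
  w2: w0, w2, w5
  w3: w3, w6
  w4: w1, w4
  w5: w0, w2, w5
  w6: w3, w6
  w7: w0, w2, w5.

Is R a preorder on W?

No

Reflexive: no — w7 is not related to itself.
Transitive: yes — every two-step R-path is closed by a direct edge.
So R is not a preorder.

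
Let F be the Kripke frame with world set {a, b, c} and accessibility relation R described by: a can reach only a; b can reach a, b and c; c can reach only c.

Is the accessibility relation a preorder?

Yes

Reflexive: yes — every world is R-related to itself.
Transitive: yes — every two-step R-path is closed by a direct edge.
So R is a preorder.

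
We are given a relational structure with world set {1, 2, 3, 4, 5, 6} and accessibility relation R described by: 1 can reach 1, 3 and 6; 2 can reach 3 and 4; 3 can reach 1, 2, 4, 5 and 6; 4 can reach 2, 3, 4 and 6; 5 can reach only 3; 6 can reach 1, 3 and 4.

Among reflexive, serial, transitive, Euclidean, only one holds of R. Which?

Reflexive: no — 2 is not related to itself.
Serial: yes — every world has a successor (e.g. 1 R 1).
Transitive: no — 1 R 3 and 3 R 2, but not 1 R 2.
Euclidean: no — 3 R 1 and 3 R 2, but not 1 R 2.
Only serial holds.

serial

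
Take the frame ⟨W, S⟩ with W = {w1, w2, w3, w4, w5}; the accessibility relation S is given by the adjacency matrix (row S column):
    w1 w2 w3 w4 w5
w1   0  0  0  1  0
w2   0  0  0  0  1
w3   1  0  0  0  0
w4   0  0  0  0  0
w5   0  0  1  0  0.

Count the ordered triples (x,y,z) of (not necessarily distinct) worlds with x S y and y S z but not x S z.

3

Enumerating: (w2,w5,w3), (w3,w1,w4), (w5,w3,w1).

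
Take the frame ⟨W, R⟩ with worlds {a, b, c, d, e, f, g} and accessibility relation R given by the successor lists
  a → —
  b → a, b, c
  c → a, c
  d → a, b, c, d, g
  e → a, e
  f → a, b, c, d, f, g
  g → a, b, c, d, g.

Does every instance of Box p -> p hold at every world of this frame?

No

The schema T characterises exactly the reflexive frames.
Reflexive: no — a is not related to itself.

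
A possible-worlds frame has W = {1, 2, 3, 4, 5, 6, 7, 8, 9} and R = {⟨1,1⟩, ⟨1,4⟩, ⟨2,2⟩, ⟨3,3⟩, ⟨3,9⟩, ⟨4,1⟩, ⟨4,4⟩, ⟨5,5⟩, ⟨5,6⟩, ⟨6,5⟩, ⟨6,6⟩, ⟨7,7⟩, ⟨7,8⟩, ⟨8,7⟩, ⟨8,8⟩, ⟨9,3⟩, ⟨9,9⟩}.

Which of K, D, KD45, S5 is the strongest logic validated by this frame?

Serial (axiom D): yes — every world has a successor (e.g. 1 R 1).
Euclidean (axiom 5): yes — any two successors of a common world are R-related.
Transitive (axiom 4): yes — every two-step R-path is closed by a direct edge.
Reflexive (axiom T): yes — every world is R-related to itself.
So F validates K, D, KD45, S5. The strongest is S5.

S5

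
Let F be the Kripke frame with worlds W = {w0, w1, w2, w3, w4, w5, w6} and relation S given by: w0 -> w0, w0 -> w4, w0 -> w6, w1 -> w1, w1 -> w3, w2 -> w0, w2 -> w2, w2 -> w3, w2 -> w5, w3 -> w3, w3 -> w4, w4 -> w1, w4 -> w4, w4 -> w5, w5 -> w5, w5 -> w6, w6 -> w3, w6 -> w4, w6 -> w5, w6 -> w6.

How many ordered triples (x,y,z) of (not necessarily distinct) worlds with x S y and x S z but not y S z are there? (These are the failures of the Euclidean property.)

24

Enumerating: (w0,w4,w0), (w0,w4,w6), (w0,w6,w0), (w1,w3,w1), (w2,w0,w2), (w2,w0,w3), (w2,w0,w5), (w2,w3,w0), (w2,w3,w2), (w2,w3,w5), (w2,w5,w0), (w2,w5,w2), … and 12 more.
Total: 24.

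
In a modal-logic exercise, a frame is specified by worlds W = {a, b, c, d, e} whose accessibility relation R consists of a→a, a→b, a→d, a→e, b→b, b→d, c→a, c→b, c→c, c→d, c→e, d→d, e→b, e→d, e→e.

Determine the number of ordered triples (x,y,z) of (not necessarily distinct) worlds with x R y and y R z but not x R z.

0

R is transitive; there are no such tuples.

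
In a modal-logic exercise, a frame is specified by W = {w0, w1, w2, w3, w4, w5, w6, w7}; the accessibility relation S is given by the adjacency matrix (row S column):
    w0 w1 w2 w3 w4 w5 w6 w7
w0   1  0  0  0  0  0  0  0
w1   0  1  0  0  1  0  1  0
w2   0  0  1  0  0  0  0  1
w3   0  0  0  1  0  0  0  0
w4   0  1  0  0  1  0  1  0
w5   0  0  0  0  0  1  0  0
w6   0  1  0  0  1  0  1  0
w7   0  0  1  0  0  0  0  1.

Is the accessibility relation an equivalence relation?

Yes

Reflexive: yes — every world is S-related to itself.
Symmetric: yes — every pair in S has its reverse in S.
Transitive: yes — every two-step S-path is closed by a direct edge.
So S is an equivalence relation.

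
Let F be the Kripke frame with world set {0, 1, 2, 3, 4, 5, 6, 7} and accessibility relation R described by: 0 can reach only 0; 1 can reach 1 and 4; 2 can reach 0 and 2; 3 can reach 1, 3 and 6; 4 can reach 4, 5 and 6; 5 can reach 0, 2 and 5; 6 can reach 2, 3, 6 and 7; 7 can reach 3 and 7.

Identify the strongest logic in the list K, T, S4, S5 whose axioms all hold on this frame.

T

Reflexive (axiom T): yes — every world is R-related to itself.
Transitive (axiom 4): no — 1 R 4 and 4 R 5, but not 1 R 5.
Euclidean (axiom 5): no — 3 R 1 and 3 R 6, but not 1 R 6.
So F validates K, T; S4 would additionally require R to be transitive. The strongest is T.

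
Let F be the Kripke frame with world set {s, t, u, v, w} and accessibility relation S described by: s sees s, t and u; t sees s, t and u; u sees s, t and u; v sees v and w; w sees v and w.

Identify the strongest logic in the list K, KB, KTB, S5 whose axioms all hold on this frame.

Symmetric (axiom B): yes — every pair in S has its reverse in S.
Reflexive (axiom T): yes — every world is S-related to itself.
Euclidean (axiom 5): yes — any two successors of a common world are S-related.
So F validates K, KB, KTB, S5. The strongest is S5.

S5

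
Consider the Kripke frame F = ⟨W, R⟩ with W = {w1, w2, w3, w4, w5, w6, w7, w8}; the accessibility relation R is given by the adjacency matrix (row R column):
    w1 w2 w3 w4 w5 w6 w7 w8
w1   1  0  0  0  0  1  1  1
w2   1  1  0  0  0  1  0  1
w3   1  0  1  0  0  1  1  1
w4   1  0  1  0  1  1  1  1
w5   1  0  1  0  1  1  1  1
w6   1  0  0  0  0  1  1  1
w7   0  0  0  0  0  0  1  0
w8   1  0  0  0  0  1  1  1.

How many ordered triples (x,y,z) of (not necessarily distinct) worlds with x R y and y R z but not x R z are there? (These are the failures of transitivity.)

Enumerating: (w2,w1,w7), (w2,w6,w7), (w2,w8,w7).

3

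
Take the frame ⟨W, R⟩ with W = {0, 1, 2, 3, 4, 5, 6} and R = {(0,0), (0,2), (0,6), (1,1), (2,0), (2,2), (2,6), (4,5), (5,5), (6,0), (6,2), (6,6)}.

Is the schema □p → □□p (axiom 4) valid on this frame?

The schema 4 characterises exactly the transitive frames.
Transitive: yes — every two-step R-path is closed by a direct edge.

Yes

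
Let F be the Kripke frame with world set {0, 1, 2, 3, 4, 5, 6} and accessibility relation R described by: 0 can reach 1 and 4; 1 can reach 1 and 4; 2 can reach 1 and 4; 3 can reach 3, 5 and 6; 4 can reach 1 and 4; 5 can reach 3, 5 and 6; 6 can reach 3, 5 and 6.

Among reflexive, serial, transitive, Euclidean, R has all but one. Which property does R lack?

Reflexive: no — 0 is not related to itself.
Serial: yes — every world has a successor (e.g. 0 R 1).
Transitive: yes — every two-step R-path is closed by a direct edge.
Euclidean: yes — any two successors of a common world are R-related.
Only reflexive fails.

reflexive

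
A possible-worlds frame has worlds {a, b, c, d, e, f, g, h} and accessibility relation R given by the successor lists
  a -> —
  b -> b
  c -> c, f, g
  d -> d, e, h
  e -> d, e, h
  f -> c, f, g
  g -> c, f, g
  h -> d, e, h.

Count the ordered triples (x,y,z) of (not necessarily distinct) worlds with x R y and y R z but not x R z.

0

R is transitive; there are no such tuples.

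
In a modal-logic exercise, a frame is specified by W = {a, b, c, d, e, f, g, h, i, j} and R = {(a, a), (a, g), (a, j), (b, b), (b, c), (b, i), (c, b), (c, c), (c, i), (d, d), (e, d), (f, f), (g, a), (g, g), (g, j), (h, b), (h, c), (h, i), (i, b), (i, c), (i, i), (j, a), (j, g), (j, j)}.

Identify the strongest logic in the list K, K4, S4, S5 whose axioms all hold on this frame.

Transitive (axiom 4): yes — every two-step R-path is closed by a direct edge.
Reflexive (axiom T): no — e is not related to itself.
Euclidean (axiom 5): yes — any two successors of a common world are R-related.
So F validates K, K4; S4 would additionally require R to be reflexive. The strongest is K4.

K4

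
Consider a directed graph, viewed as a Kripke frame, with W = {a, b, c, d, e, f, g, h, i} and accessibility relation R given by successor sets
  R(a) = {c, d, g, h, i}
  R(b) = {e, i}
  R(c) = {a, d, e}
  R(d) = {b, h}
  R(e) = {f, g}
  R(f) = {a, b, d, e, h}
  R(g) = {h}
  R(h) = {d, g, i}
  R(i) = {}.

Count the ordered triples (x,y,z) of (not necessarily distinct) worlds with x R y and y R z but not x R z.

38

Enumerating: (a,c,a), (a,c,e), (a,d,b), (b,e,f), (b,e,g), (c,a,c), (c,a,g), (c,a,h), (c,a,i), (c,d,b), (c,d,h), (c,e,f), … and 26 more.
Total: 38.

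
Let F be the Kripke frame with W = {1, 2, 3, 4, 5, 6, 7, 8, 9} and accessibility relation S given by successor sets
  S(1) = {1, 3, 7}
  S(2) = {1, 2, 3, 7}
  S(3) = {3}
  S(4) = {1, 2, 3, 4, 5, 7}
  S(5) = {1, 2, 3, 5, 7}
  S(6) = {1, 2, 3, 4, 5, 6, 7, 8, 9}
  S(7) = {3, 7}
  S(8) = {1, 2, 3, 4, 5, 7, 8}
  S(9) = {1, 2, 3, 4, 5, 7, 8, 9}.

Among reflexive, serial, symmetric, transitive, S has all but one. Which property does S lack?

Reflexive: yes — every world is S-related to itself.
Serial: yes — every world has a successor (e.g. 1 S 1).
Symmetric: no — 1 S 3 but not 3 S 1.
Transitive: yes — every two-step S-path is closed by a direct edge.
Only symmetric fails.

symmetric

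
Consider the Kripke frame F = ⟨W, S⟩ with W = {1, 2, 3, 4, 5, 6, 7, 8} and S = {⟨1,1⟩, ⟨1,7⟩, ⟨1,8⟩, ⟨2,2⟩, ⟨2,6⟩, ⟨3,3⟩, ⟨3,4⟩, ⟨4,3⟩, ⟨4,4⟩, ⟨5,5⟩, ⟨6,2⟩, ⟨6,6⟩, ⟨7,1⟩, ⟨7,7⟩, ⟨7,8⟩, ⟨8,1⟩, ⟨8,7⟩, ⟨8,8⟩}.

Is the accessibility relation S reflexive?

Reflexive: yes — every world is S-related to itself.

Yes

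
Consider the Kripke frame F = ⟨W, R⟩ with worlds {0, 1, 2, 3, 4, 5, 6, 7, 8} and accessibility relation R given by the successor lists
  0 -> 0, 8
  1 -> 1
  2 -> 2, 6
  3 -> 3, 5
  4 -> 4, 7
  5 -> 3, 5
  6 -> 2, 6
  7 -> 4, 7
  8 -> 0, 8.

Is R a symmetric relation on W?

Symmetric: yes — every pair in R has its reverse in R.

Yes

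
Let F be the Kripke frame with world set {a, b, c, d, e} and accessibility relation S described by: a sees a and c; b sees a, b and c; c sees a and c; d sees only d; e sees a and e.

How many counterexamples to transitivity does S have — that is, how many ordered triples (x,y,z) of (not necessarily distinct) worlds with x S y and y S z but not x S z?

Enumerating: (e,a,c).

1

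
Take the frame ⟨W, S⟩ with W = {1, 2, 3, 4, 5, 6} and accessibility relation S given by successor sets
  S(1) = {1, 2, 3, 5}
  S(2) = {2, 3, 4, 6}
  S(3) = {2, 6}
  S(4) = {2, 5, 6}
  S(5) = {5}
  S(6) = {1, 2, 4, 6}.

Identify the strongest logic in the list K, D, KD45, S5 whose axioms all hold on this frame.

Serial (axiom D): yes — every world has a successor (e.g. 1 S 1).
Euclidean (axiom 5): no — 1 S 2 and 1 S 5, but not 2 S 5.
Transitive (axiom 4): no — 1 S 2 and 2 S 4, but not 1 S 4.
Reflexive (axiom T): no — 3 is not related to itself.
So F validates K, D; KD45 would additionally require S to be Euclidean and transitive. The strongest is D.

D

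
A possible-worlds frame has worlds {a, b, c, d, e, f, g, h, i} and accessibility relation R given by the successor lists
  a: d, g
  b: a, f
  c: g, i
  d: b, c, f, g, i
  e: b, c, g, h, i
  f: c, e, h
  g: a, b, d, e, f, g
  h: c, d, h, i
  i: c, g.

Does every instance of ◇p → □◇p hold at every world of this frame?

No

The schema 5 characterises exactly the Euclidean frames.
Euclidean: no — b R a and b R f, but not a R f.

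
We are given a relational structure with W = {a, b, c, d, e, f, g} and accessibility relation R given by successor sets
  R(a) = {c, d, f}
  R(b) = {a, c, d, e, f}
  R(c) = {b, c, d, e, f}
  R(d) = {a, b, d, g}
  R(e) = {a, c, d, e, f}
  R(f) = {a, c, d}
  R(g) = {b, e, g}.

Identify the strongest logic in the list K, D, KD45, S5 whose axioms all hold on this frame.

D

Serial (axiom D): yes — every world has a successor (e.g. a R c).
Euclidean (axiom 5): no — a R d and a R c, but not d R c.
Transitive (axiom 4): no — a R c and c R b, but not a R b.
Reflexive (axiom T): no — a is not related to itself.
So F validates K, D; KD45 would additionally require R to be Euclidean and transitive. The strongest is D.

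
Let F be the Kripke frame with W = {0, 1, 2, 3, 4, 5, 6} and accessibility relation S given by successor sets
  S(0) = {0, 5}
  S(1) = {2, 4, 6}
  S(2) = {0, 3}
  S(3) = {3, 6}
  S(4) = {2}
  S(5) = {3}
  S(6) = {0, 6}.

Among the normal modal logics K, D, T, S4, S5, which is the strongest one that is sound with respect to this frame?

Serial (axiom D): yes — every world has a successor (e.g. 0 S 0).
Reflexive (axiom T): no — 1 is not related to itself.
Transitive (axiom 4): no — 0 S 5 and 5 S 3, but not 0 S 3.
Euclidean (axiom 5): no — 1 S 2 and 1 S 4, but not 2 S 4.
So F validates K, D; T would additionally require S to be reflexive. The strongest is D.

D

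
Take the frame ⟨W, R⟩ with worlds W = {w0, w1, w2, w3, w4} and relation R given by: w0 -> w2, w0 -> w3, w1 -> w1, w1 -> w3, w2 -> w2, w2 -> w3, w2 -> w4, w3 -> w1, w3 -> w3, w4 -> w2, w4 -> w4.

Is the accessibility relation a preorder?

No

Reflexive: no — w0 is not related to itself.
Transitive: no — w0 R w2 and w2 R w4, but not w0 R w4.
So R is not a preorder.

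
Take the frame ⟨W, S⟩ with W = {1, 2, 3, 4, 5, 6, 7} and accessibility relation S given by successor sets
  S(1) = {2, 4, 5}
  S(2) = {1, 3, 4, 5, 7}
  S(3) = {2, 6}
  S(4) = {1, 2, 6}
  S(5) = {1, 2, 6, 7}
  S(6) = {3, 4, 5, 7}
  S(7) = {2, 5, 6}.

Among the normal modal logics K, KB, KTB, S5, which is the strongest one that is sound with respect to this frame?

Symmetric (axiom B): yes — every pair in S has its reverse in S.
Reflexive (axiom T): no — 1 is not related to itself.
Euclidean (axiom 5): no — 1 S 4 and 1 S 5, but not 4 S 5.
So F validates K, KB; KTB would additionally require S to be reflexive. The strongest is KB.

KB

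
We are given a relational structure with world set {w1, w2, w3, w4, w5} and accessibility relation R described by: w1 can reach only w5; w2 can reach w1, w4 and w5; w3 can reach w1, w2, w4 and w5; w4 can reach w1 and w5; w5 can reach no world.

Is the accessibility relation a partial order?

No

Reflexive: no — w1 is not related to itself.
Transitive: yes — every two-step R-path is closed by a direct edge.
Antisymmetric: yes — no distinct pair is related both ways.
So R is not a partial order.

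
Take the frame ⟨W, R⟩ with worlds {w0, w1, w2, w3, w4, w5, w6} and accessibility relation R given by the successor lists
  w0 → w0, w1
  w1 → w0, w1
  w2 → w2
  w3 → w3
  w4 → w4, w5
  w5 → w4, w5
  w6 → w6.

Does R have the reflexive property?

Reflexive: yes — every world is R-related to itself.

Yes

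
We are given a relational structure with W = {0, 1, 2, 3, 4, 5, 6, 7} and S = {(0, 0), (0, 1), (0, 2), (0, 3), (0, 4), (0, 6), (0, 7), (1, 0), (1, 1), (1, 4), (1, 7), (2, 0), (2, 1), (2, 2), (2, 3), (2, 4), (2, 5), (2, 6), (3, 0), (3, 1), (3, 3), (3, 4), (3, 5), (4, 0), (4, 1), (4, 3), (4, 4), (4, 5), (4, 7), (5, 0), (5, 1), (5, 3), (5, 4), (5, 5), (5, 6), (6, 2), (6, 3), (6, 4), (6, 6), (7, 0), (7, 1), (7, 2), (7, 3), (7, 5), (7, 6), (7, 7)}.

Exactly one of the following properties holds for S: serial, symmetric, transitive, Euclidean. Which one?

serial

Serial: yes — every world has a successor (e.g. 0 S 0).
Symmetric: no — 0 S 6 but not 6 S 0.
Transitive: no — 0 S 2 and 2 S 5, but not 0 S 5.
Euclidean: no — 0 S 1 and 0 S 2, but not 1 S 2.
Only serial holds.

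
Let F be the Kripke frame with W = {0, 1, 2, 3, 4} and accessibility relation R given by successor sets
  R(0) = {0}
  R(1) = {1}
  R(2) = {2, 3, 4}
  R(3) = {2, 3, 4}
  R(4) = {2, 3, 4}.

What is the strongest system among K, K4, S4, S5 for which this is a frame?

Transitive (axiom 4): yes — every two-step R-path is closed by a direct edge.
Reflexive (axiom T): yes — every world is R-related to itself.
Euclidean (axiom 5): yes — any two successors of a common world are R-related.
So F validates K, K4, S4, S5. The strongest is S5.

S5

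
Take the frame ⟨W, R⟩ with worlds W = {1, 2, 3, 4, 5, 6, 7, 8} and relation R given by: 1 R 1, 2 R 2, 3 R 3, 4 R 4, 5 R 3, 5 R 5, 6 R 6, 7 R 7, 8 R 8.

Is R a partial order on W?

Reflexive: yes — every world is R-related to itself.
Transitive: yes — every two-step R-path is closed by a direct edge.
Antisymmetric: yes — no distinct pair is related both ways.
So R is a partial order.

Yes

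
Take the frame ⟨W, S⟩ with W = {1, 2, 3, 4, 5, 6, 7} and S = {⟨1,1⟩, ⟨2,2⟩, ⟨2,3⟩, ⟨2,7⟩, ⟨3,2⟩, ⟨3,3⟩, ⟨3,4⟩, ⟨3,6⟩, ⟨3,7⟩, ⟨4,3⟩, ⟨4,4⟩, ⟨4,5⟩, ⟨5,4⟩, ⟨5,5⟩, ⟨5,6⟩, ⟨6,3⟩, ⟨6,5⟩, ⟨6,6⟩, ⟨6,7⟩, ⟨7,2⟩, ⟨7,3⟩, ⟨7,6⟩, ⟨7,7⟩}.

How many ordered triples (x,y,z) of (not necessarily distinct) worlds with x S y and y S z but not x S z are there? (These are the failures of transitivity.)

18

Enumerating: (2,3,4), (2,3,6), (2,7,6), (3,4,5), (3,6,5), (4,3,2), (4,3,6), (4,3,7), (4,5,6), (5,4,3), (5,6,3), (5,6,7), (6,3,2), (6,3,4), (6,5,4), (6,7,2), (7,3,4), (7,6,5).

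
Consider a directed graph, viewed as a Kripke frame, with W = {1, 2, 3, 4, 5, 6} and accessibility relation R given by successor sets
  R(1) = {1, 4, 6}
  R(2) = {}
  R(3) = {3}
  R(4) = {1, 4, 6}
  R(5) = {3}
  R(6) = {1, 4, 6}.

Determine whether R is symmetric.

No

Symmetric: no — 5 R 3 but not 3 R 5.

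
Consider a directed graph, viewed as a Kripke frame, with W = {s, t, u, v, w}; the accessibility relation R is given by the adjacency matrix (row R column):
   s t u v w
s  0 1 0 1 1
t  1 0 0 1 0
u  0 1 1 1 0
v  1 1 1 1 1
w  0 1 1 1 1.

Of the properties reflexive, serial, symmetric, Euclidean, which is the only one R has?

serial

Reflexive: no — s is not related to itself.
Serial: yes — every world has a successor (e.g. s R t).
Symmetric: no — s R w but not w R s.
Euclidean: no — s R t and s R w, but not t R w.
Only serial holds.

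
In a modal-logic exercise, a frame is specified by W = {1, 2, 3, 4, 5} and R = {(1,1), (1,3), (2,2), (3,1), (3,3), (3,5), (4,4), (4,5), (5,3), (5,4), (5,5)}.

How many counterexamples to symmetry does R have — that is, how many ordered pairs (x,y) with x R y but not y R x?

R is symmetric; there are no such tuples.

0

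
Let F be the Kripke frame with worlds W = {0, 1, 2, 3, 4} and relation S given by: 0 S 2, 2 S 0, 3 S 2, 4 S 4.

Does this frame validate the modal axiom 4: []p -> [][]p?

No

By correspondence theory, 4 is valid on a frame iff S is transitive.
Transitive: no — 3 S 2 and 2 S 0, but not 3 S 0.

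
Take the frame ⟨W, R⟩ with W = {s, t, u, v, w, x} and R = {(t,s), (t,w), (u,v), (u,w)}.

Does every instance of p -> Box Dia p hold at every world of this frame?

No

The schema B characterises exactly the symmetric frames.
Symmetric: no — t R s but not s R t.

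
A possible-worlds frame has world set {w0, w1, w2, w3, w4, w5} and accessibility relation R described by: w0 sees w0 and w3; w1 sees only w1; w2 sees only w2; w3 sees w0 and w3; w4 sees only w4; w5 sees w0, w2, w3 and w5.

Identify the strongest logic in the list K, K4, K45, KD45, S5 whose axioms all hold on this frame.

Transitive (axiom 4): yes — every two-step R-path is closed by a direct edge.
Euclidean (axiom 5): no — w5 R w0 and w5 R w2, but not w0 R w2.
Serial (axiom D): yes — every world has a successor (e.g. w0 R w0).
Reflexive (axiom T): yes — every world is R-related to itself.
So F validates K, K4; K45 would additionally require R to be Euclidean. The strongest is K4.

K4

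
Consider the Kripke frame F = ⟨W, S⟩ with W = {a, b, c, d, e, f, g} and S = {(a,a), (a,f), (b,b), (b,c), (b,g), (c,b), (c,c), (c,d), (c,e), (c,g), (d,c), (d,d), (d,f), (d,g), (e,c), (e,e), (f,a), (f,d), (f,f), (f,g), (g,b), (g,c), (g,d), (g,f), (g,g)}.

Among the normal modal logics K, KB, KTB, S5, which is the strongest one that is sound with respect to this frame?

KTB

Symmetric (axiom B): yes — every pair in S has its reverse in S.
Reflexive (axiom T): yes — every world is S-related to itself.
Euclidean (axiom 5): no — c S b and c S d, but not b S d.
So F validates K, KB, KTB; S5 would additionally require S to be Euclidean. The strongest is KTB.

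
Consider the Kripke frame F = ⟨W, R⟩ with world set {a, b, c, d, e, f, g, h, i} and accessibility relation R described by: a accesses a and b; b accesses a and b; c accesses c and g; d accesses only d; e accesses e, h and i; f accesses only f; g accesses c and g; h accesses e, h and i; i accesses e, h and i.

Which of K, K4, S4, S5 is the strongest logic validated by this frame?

Transitive (axiom 4): yes — every two-step R-path is closed by a direct edge.
Reflexive (axiom T): yes — every world is R-related to itself.
Euclidean (axiom 5): yes — any two successors of a common world are R-related.
So F validates K, K4, S4, S5. The strongest is S5.

S5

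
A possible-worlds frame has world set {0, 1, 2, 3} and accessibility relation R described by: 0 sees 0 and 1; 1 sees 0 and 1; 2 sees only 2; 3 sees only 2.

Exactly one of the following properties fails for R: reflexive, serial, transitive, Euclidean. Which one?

reflexive

Reflexive: no — 3 is not related to itself.
Serial: yes — every world has a successor (e.g. 0 R 0).
Transitive: yes — every two-step R-path is closed by a direct edge.
Euclidean: yes — any two successors of a common world are R-related.
Only reflexive fails.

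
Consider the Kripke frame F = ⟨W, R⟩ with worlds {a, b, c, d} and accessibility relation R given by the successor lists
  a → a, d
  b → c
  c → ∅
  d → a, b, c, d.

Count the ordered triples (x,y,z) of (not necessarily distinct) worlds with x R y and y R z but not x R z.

2

Enumerating: (a,d,b), (a,d,c).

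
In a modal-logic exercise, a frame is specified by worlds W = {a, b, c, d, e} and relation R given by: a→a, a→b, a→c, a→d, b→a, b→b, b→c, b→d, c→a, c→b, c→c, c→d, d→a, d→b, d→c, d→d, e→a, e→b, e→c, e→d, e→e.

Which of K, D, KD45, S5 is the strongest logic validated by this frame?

Serial (axiom D): yes — every world has a successor (e.g. a R a).
Euclidean (axiom 5): no — e R a and e R e, but not a R e.
Transitive (axiom 4): yes — every two-step R-path is closed by a direct edge.
Reflexive (axiom T): yes — every world is R-related to itself.
So F validates K, D; KD45 would additionally require R to be Euclidean. The strongest is D.

D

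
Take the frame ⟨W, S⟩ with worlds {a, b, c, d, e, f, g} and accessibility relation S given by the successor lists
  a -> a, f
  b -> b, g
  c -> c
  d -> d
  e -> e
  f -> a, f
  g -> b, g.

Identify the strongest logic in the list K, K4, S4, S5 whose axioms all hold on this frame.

Transitive (axiom 4): yes — every two-step S-path is closed by a direct edge.
Reflexive (axiom T): yes — every world is S-related to itself.
Euclidean (axiom 5): yes — any two successors of a common world are S-related.
So F validates K, K4, S4, S5. The strongest is S5.

S5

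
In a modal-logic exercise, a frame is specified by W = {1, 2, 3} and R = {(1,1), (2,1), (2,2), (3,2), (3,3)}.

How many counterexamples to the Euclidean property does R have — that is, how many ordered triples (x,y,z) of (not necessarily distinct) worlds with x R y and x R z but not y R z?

2

Enumerating: (2,1,2), (3,2,3).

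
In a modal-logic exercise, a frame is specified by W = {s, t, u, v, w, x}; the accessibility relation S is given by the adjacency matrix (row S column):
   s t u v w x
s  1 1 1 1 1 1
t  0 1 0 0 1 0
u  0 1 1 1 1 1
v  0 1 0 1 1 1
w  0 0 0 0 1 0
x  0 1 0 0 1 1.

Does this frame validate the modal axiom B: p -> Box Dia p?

No

The schema B characterises exactly the symmetric frames.
Symmetric: no — s S t but not t S s.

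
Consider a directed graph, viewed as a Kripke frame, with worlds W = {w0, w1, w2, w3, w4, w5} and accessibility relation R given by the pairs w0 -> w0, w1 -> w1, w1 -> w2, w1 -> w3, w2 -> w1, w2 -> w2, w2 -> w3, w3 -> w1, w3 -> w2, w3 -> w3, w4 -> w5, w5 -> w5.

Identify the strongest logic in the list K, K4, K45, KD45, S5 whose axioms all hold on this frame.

KD45

Transitive (axiom 4): yes — every two-step R-path is closed by a direct edge.
Euclidean (axiom 5): yes — any two successors of a common world are R-related.
Serial (axiom D): yes — every world has a successor (e.g. w0 R w0).
Reflexive (axiom T): no — w4 is not related to itself.
So F validates K, K4, K45, KD45; S5 would additionally require R to be reflexive. The strongest is KD45.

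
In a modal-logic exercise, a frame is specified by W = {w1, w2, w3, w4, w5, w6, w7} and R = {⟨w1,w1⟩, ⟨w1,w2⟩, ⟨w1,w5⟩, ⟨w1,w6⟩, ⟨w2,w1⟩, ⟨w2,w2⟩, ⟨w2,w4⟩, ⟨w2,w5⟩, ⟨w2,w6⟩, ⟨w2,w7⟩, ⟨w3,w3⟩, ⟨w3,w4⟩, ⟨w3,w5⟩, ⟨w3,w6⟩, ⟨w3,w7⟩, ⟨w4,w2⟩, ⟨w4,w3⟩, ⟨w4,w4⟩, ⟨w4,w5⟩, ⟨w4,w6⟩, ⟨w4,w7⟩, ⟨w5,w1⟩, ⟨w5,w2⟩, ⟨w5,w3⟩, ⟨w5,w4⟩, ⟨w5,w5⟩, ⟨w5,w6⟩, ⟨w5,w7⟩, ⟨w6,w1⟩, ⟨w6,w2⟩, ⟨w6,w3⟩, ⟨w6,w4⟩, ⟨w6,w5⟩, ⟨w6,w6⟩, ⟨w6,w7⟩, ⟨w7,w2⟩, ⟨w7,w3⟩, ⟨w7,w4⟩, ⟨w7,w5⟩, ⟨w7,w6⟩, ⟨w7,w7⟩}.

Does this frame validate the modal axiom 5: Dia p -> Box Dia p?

The schema 5 characterises exactly the Euclidean frames.
Euclidean: no — w2 R w1 and w2 R w4, but not w1 R w4.

No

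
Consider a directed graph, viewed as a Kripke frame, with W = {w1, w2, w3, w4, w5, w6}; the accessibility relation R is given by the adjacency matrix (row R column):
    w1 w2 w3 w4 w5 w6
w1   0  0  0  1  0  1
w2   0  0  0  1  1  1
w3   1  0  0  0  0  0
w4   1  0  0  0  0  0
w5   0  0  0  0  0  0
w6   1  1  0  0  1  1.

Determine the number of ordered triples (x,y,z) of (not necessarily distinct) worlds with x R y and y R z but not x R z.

13

Enumerating: (w1,w4,w1), (w1,w6,w1), (w1,w6,w2), (w1,w6,w5), (w2,w4,w1), (w2,w6,w1), (w2,w6,w2), (w3,w1,w4), (w3,w1,w6), (w4,w1,w4), (w4,w1,w6), (w6,w1,w4), (w6,w2,w4).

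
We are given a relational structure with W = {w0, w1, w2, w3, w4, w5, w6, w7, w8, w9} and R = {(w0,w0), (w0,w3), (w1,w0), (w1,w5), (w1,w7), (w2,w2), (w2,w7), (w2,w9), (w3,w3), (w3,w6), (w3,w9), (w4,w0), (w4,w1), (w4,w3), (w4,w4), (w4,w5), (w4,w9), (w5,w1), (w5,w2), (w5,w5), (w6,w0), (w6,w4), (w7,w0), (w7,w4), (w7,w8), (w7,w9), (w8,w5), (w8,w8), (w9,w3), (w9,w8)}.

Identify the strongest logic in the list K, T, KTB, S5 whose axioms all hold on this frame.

Reflexive (axiom T): no — w1 is not related to itself.
Symmetric (axiom B): no — w0 R w3 but not w3 R w0.
Euclidean (axiom 5): no — w1 R w0 and w1 R w5, but not w0 R w5.
So F validates K; T would additionally require R to be reflexive. The strongest is K.

K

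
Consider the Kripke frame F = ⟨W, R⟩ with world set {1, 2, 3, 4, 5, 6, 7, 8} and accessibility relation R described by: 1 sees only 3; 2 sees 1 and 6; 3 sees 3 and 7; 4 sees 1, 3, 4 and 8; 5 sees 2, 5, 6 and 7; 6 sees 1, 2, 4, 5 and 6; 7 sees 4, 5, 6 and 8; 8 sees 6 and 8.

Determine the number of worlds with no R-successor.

R is serial; there are no such worlds.

0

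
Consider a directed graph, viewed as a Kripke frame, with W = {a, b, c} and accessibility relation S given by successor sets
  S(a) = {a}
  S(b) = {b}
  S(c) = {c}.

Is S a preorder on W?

Reflexive: yes — every world is S-related to itself.
Transitive: yes — every two-step S-path is closed by a direct edge.
So S is a preorder.

Yes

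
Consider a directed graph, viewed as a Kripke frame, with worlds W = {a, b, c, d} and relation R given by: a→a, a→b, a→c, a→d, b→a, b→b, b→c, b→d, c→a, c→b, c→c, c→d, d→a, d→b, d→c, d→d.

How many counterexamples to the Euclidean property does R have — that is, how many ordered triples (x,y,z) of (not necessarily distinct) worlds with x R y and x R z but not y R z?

R is Euclidean; there are no such tuples.

0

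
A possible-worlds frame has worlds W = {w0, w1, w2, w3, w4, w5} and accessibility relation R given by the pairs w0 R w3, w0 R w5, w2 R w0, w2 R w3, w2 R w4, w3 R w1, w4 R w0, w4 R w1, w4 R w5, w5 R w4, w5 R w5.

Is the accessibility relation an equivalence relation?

Reflexive: no — w0 is not related to itself.
Symmetric: no — w0 R w3 but not w3 R w0.
Transitive: no — w0 R w3 and w3 R w1, but not w0 R w1.
So R is not an equivalence relation.

No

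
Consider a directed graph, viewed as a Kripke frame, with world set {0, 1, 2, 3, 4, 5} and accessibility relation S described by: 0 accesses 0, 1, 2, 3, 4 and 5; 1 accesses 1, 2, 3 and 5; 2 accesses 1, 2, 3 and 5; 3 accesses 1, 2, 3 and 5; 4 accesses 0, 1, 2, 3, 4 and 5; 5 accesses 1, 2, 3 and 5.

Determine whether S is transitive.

Yes

Transitive: yes — every two-step S-path is closed by a direct edge.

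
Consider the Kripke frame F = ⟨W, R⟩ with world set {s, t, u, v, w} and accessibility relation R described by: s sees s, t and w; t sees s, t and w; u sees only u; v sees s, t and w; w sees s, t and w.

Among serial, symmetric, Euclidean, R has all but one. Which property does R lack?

Serial: yes — every world has a successor (e.g. s R s).
Symmetric: no — v R s but not s R v.
Euclidean: yes — any two successors of a common world are R-related.
Only symmetric fails.

symmetric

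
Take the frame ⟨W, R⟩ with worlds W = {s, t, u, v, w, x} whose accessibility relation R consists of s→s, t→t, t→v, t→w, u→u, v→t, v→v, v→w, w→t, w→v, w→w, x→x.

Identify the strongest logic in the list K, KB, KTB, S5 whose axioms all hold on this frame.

Symmetric (axiom B): yes — every pair in R has its reverse in R.
Reflexive (axiom T): yes — every world is R-related to itself.
Euclidean (axiom 5): yes — any two successors of a common world are R-related.
So F validates K, KB, KTB, S5. The strongest is S5.

S5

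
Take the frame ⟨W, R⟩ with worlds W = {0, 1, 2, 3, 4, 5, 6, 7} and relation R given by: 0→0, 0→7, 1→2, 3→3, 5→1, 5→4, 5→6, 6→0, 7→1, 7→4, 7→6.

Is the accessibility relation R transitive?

No

Transitive: no — 0 R 7 and 7 R 1, but not 0 R 1.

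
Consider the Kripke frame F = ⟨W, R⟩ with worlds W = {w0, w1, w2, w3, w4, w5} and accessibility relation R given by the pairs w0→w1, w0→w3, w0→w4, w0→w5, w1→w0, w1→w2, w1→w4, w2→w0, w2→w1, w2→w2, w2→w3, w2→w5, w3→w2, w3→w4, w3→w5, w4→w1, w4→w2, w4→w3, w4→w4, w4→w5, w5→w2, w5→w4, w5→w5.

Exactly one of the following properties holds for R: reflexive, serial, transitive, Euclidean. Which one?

serial

Reflexive: no — w0 is not related to itself.
Serial: yes — every world has a successor (e.g. w0 R w1).
Transitive: no — w0 R w1 and w1 R w2, but not w0 R w2.
Euclidean: no — w0 R w1 and w0 R w3, but not w1 R w3.
Only serial holds.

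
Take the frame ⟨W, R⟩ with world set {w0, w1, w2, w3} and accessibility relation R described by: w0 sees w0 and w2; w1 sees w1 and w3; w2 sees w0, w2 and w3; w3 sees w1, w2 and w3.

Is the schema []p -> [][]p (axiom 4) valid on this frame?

No

The schema 4 characterises exactly the transitive frames.
Transitive: no — w0 R w2 and w2 R w3, but not w0 R w3.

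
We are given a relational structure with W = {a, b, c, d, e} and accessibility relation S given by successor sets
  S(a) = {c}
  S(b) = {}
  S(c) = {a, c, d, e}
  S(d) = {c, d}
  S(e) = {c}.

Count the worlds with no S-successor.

1

Enumerating: b.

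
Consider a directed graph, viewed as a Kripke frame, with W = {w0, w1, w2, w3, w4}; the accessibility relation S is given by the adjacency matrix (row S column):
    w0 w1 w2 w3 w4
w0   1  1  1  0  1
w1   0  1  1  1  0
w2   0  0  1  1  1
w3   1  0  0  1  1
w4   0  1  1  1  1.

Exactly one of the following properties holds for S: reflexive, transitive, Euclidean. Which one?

Reflexive: yes — every world is S-related to itself.
Transitive: no — w0 S w1 and w1 S w3, but not w0 S w3.
Euclidean: no — w0 S w1 and w0 S w4, but not w1 S w4.
Only reflexive holds.

reflexive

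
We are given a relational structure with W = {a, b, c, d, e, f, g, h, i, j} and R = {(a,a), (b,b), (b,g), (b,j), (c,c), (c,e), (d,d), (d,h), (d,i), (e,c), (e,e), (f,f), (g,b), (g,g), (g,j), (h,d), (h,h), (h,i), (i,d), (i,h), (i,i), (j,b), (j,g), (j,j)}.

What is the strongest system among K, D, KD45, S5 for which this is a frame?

S5

Serial (axiom D): yes — every world has a successor (e.g. a R a).
Euclidean (axiom 5): yes — any two successors of a common world are R-related.
Transitive (axiom 4): yes — every two-step R-path is closed by a direct edge.
Reflexive (axiom T): yes — every world is R-related to itself.
So F validates K, D, KD45, S5. The strongest is S5.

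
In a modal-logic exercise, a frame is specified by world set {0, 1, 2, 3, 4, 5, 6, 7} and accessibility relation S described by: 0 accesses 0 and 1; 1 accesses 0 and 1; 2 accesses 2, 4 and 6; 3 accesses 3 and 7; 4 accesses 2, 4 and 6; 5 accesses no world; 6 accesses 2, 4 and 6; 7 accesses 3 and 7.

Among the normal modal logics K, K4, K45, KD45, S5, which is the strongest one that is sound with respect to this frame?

K45

Transitive (axiom 4): yes — every two-step S-path is closed by a direct edge.
Euclidean (axiom 5): yes — any two successors of a common world are S-related.
Serial (axiom D): no — 5 has no S-successor.
Reflexive (axiom T): no — 5 is not related to itself.
So F validates K, K4, K45; KD45 would additionally require S to be serial. The strongest is K45.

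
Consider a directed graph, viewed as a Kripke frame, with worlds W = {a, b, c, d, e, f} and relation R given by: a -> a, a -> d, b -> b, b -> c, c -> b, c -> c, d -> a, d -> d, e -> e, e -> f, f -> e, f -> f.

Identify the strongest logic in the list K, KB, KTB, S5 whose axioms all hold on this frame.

S5

Symmetric (axiom B): yes — every pair in R has its reverse in R.
Reflexive (axiom T): yes — every world is R-related to itself.
Euclidean (axiom 5): yes — any two successors of a common world are R-related.
So F validates K, KB, KTB, S5. The strongest is S5.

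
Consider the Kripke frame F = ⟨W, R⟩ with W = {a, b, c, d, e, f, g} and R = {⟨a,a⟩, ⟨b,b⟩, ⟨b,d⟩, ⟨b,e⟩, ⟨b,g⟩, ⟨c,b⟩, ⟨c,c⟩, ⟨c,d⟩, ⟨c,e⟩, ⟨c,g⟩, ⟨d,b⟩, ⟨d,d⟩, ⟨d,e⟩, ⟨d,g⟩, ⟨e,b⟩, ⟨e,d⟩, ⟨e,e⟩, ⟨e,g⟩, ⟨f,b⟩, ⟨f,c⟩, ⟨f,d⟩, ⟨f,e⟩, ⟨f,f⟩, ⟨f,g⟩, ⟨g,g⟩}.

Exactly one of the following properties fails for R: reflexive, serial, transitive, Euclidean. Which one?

Reflexive: yes — every world is R-related to itself.
Serial: yes — every world has a successor (e.g. a R a).
Transitive: yes — every two-step R-path is closed by a direct edge.
Euclidean: no — b R g and b R d, but not g R d.
Only Euclidean fails.

Euclidean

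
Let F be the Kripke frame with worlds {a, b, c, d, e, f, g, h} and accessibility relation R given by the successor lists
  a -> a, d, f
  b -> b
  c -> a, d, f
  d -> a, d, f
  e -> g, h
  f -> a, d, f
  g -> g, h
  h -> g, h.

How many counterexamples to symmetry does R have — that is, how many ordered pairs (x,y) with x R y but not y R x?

5

Enumerating: (c,a), (c,d), (c,f), (e,g), (e,h).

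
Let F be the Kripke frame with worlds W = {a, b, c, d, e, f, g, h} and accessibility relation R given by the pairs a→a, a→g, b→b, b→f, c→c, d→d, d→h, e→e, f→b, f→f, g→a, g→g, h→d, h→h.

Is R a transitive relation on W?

Yes

Transitive: yes — every two-step R-path is closed by a direct edge.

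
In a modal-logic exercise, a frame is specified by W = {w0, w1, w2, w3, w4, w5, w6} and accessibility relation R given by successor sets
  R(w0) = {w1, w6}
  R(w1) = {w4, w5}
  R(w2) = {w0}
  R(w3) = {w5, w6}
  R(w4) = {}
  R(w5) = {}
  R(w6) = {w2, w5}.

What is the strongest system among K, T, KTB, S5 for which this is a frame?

K

Reflexive (axiom T): no — w0 is not related to itself.
Symmetric (axiom B): no — w0 R w1 but not w1 R w0.
Euclidean (axiom 5): no — w0 R w1 and w0 R w6, but not w1 R w6.
So F validates K; T would additionally require R to be reflexive. The strongest is K.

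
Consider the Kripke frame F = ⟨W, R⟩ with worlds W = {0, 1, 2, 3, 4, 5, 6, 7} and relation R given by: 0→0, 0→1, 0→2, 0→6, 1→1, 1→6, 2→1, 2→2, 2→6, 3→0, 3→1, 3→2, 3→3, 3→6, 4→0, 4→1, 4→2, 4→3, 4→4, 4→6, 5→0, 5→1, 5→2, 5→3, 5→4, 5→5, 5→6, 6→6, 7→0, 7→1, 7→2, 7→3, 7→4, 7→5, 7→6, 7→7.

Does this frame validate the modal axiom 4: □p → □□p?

Yes

Axiom 4 corresponds to the accessibility relation being transitive.
Transitive: yes — every two-step R-path is closed by a direct edge.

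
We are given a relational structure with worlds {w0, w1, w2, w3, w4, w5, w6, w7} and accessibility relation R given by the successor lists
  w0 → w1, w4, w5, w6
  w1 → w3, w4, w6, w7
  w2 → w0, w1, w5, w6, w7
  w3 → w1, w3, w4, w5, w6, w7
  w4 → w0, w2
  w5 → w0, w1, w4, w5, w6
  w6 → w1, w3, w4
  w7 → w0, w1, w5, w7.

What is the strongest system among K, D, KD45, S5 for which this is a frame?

Serial (axiom D): yes — every world has a successor (e.g. w0 R w1).
Euclidean (axiom 5): no — w0 R w1 and w0 R w5, but not w1 R w5.
Transitive (axiom 4): no — w0 R w1 and w1 R w3, but not w0 R w3.
Reflexive (axiom T): no — w0 is not related to itself.
So F validates K, D; KD45 would additionally require R to be Euclidean and transitive. The strongest is D.

D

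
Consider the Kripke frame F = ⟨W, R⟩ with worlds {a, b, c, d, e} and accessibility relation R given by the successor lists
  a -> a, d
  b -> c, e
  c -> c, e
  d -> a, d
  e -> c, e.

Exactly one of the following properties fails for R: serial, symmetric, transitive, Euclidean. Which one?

symmetric

Serial: yes — every world has a successor (e.g. a R a).
Symmetric: no — b R c but not c R b.
Transitive: yes — every two-step R-path is closed by a direct edge.
Euclidean: yes — any two successors of a common world are R-related.
Only symmetric fails.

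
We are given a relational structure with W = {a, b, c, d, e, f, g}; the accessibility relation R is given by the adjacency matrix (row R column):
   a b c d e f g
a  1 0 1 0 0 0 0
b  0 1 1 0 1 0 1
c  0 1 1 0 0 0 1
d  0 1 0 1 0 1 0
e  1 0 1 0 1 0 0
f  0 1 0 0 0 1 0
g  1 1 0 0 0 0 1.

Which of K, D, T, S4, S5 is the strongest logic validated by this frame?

Serial (axiom D): yes — every world has a successor (e.g. a R a).
Reflexive (axiom T): yes — every world is R-related to itself.
Transitive (axiom 4): no — a R c and c R b, but not a R b.
Euclidean (axiom 5): no — b R c and b R e, but not c R e.
So F validates K, D, T; S4 would additionally require R to be transitive. The strongest is T.

T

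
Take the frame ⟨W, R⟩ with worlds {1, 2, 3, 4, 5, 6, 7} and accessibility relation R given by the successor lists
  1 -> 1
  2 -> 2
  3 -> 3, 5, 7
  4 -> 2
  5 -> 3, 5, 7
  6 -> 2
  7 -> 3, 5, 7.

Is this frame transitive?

Transitive: yes — every two-step R-path is closed by a direct edge.

Yes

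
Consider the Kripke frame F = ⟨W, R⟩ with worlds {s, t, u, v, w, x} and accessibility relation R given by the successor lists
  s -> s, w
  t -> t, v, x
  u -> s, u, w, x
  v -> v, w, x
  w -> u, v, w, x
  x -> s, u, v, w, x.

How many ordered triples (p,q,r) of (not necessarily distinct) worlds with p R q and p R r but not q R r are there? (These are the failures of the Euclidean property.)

Enumerating: (s,w,s), (t,v,t), (t,x,t), (u,s,u), (u,s,x), (u,w,s), (w,u,v), (w,v,u), (x,s,u), (x,s,v), (x,s,x), (x,u,v), (x,v,s), (x,v,u), (x,w,s).

15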